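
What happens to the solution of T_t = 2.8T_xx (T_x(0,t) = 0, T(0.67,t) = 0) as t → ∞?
T → 0. Heat escapes through the Dirichlet boundary.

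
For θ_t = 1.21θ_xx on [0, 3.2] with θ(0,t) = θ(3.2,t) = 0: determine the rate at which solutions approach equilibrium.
Eigenvalues: λₙ = 1.21n²π²/3.2².
First three modes:
  n=1: λ₁ = 1.21π²/3.2² ≈ 1.166
  n=2: λ₂ = 4.84π²/3.2² ≈ 4.665 (4× faster decay)
  n=3: λ₃ = 10.89π²/3.2² ≈ 10.496 (9× faster decay)
As t → ∞, higher modes decay exponentially faster. The n=1 mode dominates: θ ~ c₁ sin(πx/3.2) e^{-λ₁t}.
Decay rate: λ₁ = 1.21π²/3.2² ≈ 1.166.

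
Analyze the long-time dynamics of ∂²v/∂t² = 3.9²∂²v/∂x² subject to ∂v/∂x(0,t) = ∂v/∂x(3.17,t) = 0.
Long-time behavior: v oscillates about a mean that drifts linearly in t (generically unbounded; no decay). There is no damping, so the nonconstant modes persist as standing waves (energy conserved, no decay). But with Neumann conditions at both ends the constant mode has eigenvalue 0: the spatial mean M(t) of v satisfies M'' = 0, so M(t) = M(0) + M'(0)·t. Unless the initial velocity has zero mean (∫v_t(x,0)dx = 0), the solution grows linearly in t (unbounded, though not exponentially); if it does have zero mean, the solution stays bounded and simply oscillates.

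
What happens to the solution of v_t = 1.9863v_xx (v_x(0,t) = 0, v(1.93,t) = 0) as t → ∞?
v → 0. Heat escapes through the Dirichlet boundary.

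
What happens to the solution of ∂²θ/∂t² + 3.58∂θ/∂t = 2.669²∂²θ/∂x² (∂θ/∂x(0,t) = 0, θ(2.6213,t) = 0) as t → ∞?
θ → 0. Damping (γ=3.58) dissipates energy; oscillations decay exponentially.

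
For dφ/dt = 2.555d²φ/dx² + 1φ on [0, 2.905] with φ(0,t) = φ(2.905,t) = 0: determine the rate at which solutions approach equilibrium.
Eigenvalues: λₙ = 2.555n²π²/2.905² - 1.
First three modes:
  n=1: λ₁ = 2.555π²/2.905² - 1 ≈ 1.988
  n=2: λ₂ = 10.22π²/2.905² - 1 ≈ 10.952
  n=3: λ₃ = 22.995π²/2.905² - 1 ≈ 25.893
Since 2.555π²/2.905² ≈ 2.988 > 1, all λₙ > 0.
The n=1 mode decays slowest → dominates as t → ∞.
Asymptotic: φ ~ c₁ sin(πx/2.905) e^{-λ₁t} with decay rate λ₁ ≈ 1.988.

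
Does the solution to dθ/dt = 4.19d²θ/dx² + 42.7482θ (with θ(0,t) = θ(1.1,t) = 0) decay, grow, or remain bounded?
θ grows unboundedly. Reaction dominates diffusion (r=42.7482 > κπ²/L²≈34.18); solution grows exponentially.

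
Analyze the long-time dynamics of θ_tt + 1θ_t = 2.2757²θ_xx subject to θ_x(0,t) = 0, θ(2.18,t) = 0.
Long-time behavior: θ → 0. Damping (γ=1) dissipates energy; oscillations decay exponentially.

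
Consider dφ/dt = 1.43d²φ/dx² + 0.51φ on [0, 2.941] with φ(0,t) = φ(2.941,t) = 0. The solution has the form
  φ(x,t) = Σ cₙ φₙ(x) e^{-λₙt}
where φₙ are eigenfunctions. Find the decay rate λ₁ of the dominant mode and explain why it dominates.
Eigenvalues: λₙ = 1.43n²π²/2.941² - 0.51.
First three modes:
  n=1: λ₁ = 1.43π²/2.941² - 0.51 ≈ 1.122
  n=2: λ₂ = 5.72π²/2.941² - 0.51 ≈ 6.017
  n=3: λ₃ = 12.87π²/2.941² - 0.51 ≈ 14.175
Since 1.43π²/2.941² ≈ 1.632 > 0.51, all λₙ > 0.
The n=1 mode decays slowest → dominates as t → ∞.
Asymptotic: φ ~ c₁ sin(πx/2.941) e^{-λ₁t} with decay rate λ₁ ≈ 1.122.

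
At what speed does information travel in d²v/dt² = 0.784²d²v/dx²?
Speed = 0.784. Information travels along characteristics x = x₀ ± 0.784t.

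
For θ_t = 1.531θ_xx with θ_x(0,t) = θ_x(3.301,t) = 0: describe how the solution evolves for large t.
θ → constant (steady state). Heat is conserved (no flux at boundaries); solution approaches the spatial average.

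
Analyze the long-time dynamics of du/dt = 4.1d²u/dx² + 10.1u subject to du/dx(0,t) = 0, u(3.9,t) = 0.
Long-time behavior: u grows unboundedly. Reaction dominates diffusion (r=10.1 > κπ²/(4L²)≈0.67); solution grows exponentially.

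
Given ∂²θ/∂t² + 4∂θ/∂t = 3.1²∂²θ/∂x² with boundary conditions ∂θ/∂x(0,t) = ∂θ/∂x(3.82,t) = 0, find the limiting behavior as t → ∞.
θ → constant (steady state). Damping (γ=4) dissipates the nonconstant modes; with Neumann BCs the spatial average obeys M''+γM'=0 and tends to a finite limit.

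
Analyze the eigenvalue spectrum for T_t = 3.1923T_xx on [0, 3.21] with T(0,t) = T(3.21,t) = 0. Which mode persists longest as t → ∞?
Eigenvalues: λₙ = 3.1923n²π²/3.21².
First three modes:
  n=1: λ₁ = 3.1923π²/3.21² ≈ 3.058
  n=2: λ₂ = 12.7692π²/3.21² ≈ 12.231 (4× faster decay)
  n=3: λ₃ = 28.7307π²/3.21² ≈ 27.519 (9× faster decay)
As t → ∞, higher modes decay exponentially faster. The n=1 mode dominates: T ~ c₁ sin(πx/3.21) e^{-λ₁t}.
Decay rate: λ₁ = 3.1923π²/3.21² ≈ 3.058.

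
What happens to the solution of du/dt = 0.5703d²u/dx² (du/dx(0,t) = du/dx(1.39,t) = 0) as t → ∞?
u → constant (steady state). Heat is conserved (no flux at boundaries); solution approaches the spatial average.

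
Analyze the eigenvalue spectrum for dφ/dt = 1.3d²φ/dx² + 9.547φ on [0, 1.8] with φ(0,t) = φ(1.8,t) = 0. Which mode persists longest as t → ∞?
Eigenvalues: λₙ = 1.3n²π²/1.8² - 9.547.
First three modes:
  n=1: λ₁ = 1.3π²/1.8² - 9.547 ≈ -5.587
  n=2: λ₂ = 5.2π²/1.8² - 9.547 ≈ 6.293
  n=3: λ₃ = 11.7π²/1.8² - 9.547 ≈ 26.093
Since 1.3π²/1.8² ≈ 3.96 < 9.547, λ₁ < 0.
The n=1 mode grows fastest (−λₙ is largest for n=1) → dominates.
Asymptotic: φ ~ c₁ sin(πx/1.8) e^{5.587t} (exponential growth at rate −λ₁ ≈ 5.587).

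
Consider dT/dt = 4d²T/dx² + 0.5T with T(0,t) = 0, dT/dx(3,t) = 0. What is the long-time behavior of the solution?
As t → ∞, T → 0. Diffusion dominates reaction (r=0.5 < κπ²/(4L²)≈1.1); solution decays.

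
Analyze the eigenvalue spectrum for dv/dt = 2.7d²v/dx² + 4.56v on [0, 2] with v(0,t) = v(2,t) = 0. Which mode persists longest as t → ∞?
Eigenvalues: λₙ = 2.7n²π²/2² - 4.56.
First three modes:
  n=1: λ₁ = 2.7π²/2² - 4.56 ≈ 2.102
  n=2: λ₂ = 10.8π²/2² - 4.56 ≈ 22.088
  n=3: λ₃ = 24.3π²/2² - 4.56 ≈ 55.398
Since 2.7π²/2² ≈ 6.662 > 4.56, all λₙ > 0.
The n=1 mode decays slowest → dominates as t → ∞.
Asymptotic: v ~ c₁ sin(πx/2) e^{-λ₁t} with decay rate λ₁ ≈ 2.102.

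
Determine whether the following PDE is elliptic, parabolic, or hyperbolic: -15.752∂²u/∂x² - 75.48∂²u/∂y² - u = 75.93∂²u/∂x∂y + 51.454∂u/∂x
Rewriting in standard form: -15.752∂²u/∂x² - 75.93∂²u/∂x∂y - 75.48∂²u/∂y² - 51.454∂u/∂x - u = 0. Coefficients: A = -15.752, B = -75.93, C = -75.48. B² - 4AC = 1009.52106, which is positive, so the equation is hyperbolic.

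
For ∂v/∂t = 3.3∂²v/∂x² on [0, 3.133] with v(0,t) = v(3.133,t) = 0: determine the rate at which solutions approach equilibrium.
Eigenvalues: λₙ = 3.3n²π²/3.133².
First three modes:
  n=1: λ₁ = 3.3π²/3.133² ≈ 3.318
  n=2: λ₂ = 13.2π²/3.133² ≈ 13.273 (4× faster decay)
  n=3: λ₃ = 29.7π²/3.133² ≈ 29.863 (9× faster decay)
As t → ∞, higher modes decay exponentially faster. The n=1 mode dominates: v ~ c₁ sin(πx/3.133) e^{-λ₁t}.
Decay rate: λ₁ = 3.3π²/3.133² ≈ 3.318.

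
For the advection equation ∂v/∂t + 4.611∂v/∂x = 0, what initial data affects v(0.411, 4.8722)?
A single point: x = -22.0547142. The characteristic through (0.411, 4.8722) is x - 4.611t = const, so x = 0.411 - 4.611·4.8722 = -22.0547142.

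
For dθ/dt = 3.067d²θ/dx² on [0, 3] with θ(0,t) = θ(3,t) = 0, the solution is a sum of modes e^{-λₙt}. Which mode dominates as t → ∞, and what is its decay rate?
Eigenvalues: λₙ = 3.067n²π²/3².
First three modes:
  n=1: λ₁ = 3.067π²/3² ≈ 3.363
  n=2: λ₂ = 12.268π²/3² ≈ 13.453 (4× faster decay)
  n=3: λ₃ = 27.603π²/3² ≈ 30.27 (9× faster decay)
As t → ∞, higher modes decay exponentially faster. The n=1 mode dominates: θ ~ c₁ sin(πx/3) e^{-λ₁t}.
Decay rate: λ₁ = 3.067π²/3² ≈ 3.363.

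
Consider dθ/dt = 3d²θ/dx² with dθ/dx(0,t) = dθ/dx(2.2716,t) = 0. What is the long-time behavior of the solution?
As t → ∞, θ → constant (steady state). Heat is conserved (no flux at boundaries); solution approaches the spatial average.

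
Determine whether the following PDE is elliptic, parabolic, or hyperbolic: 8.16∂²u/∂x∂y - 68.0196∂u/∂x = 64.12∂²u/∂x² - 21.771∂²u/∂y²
Rewriting in standard form: -64.12∂²u/∂x² + 8.16∂²u/∂x∂y + 21.771∂²u/∂y² - 68.0196∂u/∂x = 0. Coefficients: A = -64.12, B = 8.16, C = 21.771. B² - 4AC = 5650.41168, which is positive, so the equation is hyperbolic.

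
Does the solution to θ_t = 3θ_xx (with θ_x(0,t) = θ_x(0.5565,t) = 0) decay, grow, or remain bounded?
θ → constant (steady state). Heat is conserved (no flux at boundaries); solution approaches the spatial average.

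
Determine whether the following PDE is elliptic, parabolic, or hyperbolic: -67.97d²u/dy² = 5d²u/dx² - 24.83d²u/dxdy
Rewriting in standard form: -5d²u/dx² + 24.83d²u/dxdy - 67.97d²u/dy² = 0. Coefficients: A = -5, B = 24.83, C = -67.97. B² - 4AC = -742.8711, which is negative, so the equation is elliptic.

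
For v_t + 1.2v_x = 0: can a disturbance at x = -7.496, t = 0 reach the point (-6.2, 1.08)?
Yes. The characteristic through (-6.2, 1.08) passes through x = -7.496.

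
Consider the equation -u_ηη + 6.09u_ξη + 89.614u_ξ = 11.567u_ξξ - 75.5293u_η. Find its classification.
Rewriting in standard form: -11.567u_ξξ + 6.09u_ξη - u_ηη + 89.614u_ξ + 75.5293u_η = 0. Elliptic. (A = -11.567, B = 6.09, C = -1 gives B² - 4AC = -9.1799.)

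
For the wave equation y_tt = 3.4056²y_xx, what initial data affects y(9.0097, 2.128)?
Domain of dependence: [1.7625832, 16.2568168]. Signals travel at speed 3.4056, so data within |x - 9.0097| ≤ 3.4056·2.128 = 7.2471168 can reach the point.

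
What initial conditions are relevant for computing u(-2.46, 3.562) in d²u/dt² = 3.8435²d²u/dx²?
Domain of dependence: [-16.150547, 11.230547]. Signals travel at speed 3.8435, so data within |x - -2.46| ≤ 3.8435·3.562 = 13.690547 can reach the point.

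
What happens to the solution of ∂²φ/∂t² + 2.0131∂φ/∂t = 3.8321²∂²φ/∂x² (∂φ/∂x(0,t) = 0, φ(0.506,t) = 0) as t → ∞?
φ → 0. Damping (γ=2.0131) dissipates energy; oscillations decay exponentially.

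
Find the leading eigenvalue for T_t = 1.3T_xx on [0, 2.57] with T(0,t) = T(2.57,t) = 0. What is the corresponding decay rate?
Eigenvalues: λₙ = 1.3n²π²/2.57².
First three modes:
  n=1: λ₁ = 1.3π²/2.57² ≈ 1.943
  n=2: λ₂ = 5.2π²/2.57² ≈ 7.77 (4× faster decay)
  n=3: λ₃ = 11.7π²/2.57² ≈ 17.483 (9× faster decay)
As t → ∞, higher modes decay exponentially faster. The n=1 mode dominates: T ~ c₁ sin(πx/2.57) e^{-λ₁t}.
Decay rate: λ₁ = 1.3π²/2.57² ≈ 1.943.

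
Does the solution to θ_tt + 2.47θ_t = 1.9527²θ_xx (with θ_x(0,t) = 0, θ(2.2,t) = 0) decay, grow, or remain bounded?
θ → 0. Damping (γ=2.47) dissipates energy; oscillations decay exponentially.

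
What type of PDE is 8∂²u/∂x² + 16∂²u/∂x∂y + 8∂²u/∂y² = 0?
With A = 8, B = 16, C = 8, the discriminant is 0. This is a parabolic PDE.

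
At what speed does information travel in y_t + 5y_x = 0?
Speed = 5. Information travels along x - 5t = const (rightward).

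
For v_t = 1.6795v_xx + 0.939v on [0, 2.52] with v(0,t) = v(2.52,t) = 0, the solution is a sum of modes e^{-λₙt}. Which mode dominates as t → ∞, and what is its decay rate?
Eigenvalues: λₙ = 1.6795n²π²/2.52² - 0.939.
First three modes:
  n=1: λ₁ = 1.6795π²/2.52² - 0.939 ≈ 1.671
  n=2: λ₂ = 6.718π²/2.52² - 0.939 ≈ 9.502
  n=3: λ₃ = 15.1155π²/2.52² - 0.939 ≈ 22.553
Since 1.6795π²/2.52² ≈ 2.61 > 0.939, all λₙ > 0.
The n=1 mode decays slowest → dominates as t → ∞.
Asymptotic: v ~ c₁ sin(πx/2.52) e^{-λ₁t} with decay rate λ₁ ≈ 1.671.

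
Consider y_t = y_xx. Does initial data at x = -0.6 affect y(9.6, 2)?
Yes, for any finite x. The heat equation has infinite propagation speed, so all initial data affects all points at any t > 0.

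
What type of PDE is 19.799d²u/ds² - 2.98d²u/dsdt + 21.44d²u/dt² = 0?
With A = 19.799, B = -2.98, C = 21.44, the discriminant is -1689.08184. This is an elliptic PDE.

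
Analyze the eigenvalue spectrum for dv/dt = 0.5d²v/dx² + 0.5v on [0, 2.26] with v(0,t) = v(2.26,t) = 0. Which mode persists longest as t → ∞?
Eigenvalues: λₙ = 0.5n²π²/2.26² - 0.5.
First three modes:
  n=1: λ₁ = 0.5π²/2.26² - 0.5 ≈ 0.466
  n=2: λ₂ = 2π²/2.26² - 0.5 ≈ 3.365
  n=3: λ₃ = 4.5π²/2.26² - 0.5 ≈ 8.196
Since 0.5π²/2.26² ≈ 0.966 > 0.5, all λₙ > 0.
The n=1 mode decays slowest → dominates as t → ∞.
Asymptotic: v ~ c₁ sin(πx/2.26) e^{-λ₁t} with decay rate λ₁ ≈ 0.466.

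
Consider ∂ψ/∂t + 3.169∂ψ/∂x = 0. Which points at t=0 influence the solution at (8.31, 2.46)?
A single point: x = 0.51426. The characteristic through (8.31, 2.46) is x - 3.169t = const, so x = 8.31 - 3.169·2.46 = 0.51426.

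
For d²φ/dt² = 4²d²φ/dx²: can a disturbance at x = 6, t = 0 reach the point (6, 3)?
Yes. The domain of dependence is [-6, 18], and 6 ∈ [-6, 18].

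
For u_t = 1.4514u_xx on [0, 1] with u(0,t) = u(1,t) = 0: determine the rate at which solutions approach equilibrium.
Eigenvalues: λₙ = 1.4514n²π².
First three modes:
  n=1: λ₁ = 1.4514π² ≈ 14.325
  n=2: λ₂ = 5.8056π² ≈ 57.299 (4× faster decay)
  n=3: λ₃ = 13.0626π² ≈ 128.923 (9× faster decay)
As t → ∞, higher modes decay exponentially faster. The n=1 mode dominates: u ~ c₁ sin(πx) e^{-λ₁t}.
Decay rate: λ₁ = 1.4514π² ≈ 14.325.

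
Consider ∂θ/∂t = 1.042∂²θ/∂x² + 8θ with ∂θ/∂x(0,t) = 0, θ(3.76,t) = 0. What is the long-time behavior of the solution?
As t → ∞, θ grows unboundedly. Reaction dominates diffusion (r=8 > κπ²/(4L²)≈0.18); solution grows exponentially.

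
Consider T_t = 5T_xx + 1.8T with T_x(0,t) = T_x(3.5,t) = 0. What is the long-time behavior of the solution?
As t → ∞, T grows unboundedly. With Neumann BCs the constant mode has diffusion eigenvalue 0, so any r > 0 makes it grow like e^(1.8t); solution grows exponentially.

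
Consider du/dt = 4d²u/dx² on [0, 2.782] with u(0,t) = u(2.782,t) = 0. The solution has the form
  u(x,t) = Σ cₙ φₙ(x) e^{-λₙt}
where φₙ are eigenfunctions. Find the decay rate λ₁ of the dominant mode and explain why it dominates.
Eigenvalues: λₙ = 4n²π²/2.782².
First three modes:
  n=1: λ₁ = 4π²/2.782² ≈ 5.101
  n=2: λ₂ = 16π²/2.782² ≈ 20.404 (4× faster decay)
  n=3: λ₃ = 36π²/2.782² ≈ 45.908 (9× faster decay)
As t → ∞, higher modes decay exponentially faster. The n=1 mode dominates: u ~ c₁ sin(πx/2.782) e^{-λ₁t}.
Decay rate: λ₁ = 4π²/2.782² ≈ 5.101.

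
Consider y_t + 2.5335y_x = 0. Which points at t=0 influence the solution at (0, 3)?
A single point: x = -7.6005. The characteristic through (0, 3) is x - 2.5335t = const, so x = 0 - 2.5335·3 = -7.6005.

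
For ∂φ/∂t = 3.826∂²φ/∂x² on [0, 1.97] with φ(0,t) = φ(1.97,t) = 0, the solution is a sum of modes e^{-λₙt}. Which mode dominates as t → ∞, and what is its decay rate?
Eigenvalues: λₙ = 3.826n²π²/1.97².
First three modes:
  n=1: λ₁ = 3.826π²/1.97² ≈ 9.73
  n=2: λ₂ = 15.304π²/1.97² ≈ 38.92 (4× faster decay)
  n=3: λ₃ = 34.434π²/1.97² ≈ 87.57 (9× faster decay)
As t → ∞, higher modes decay exponentially faster. The n=1 mode dominates: φ ~ c₁ sin(πx/1.97) e^{-λ₁t}.
Decay rate: λ₁ = 3.826π²/1.97² ≈ 9.73.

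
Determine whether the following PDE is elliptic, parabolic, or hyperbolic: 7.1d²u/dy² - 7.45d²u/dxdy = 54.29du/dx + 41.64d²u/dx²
Rewriting in standard form: -41.64d²u/dx² - 7.45d²u/dxdy + 7.1d²u/dy² - 54.29du/dx = 0. Coefficients: A = -41.64, B = -7.45, C = 7.1. B² - 4AC = 1238.0785, which is positive, so the equation is hyperbolic.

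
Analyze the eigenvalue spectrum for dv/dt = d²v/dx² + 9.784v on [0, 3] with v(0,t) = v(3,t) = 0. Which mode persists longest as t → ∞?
Eigenvalues: λₙ = n²π²/3² - 9.784.
First three modes:
  n=1: λ₁ = π²/3² - 9.784 ≈ -8.687
  n=2: λ₂ = 4π²/3² - 9.784 ≈ -5.398
  n=3: λ₃ = 9π²/3² - 9.784 ≈ 0.086
Since π²/3² ≈ 1.097 < 9.784, λ₁ < 0.
The n=1 mode grows fastest (−λₙ is largest for n=1) → dominates.
Asymptotic: v ~ c₁ sin(πx/3) e^{8.687t} (exponential growth at rate −λ₁ ≈ 8.687).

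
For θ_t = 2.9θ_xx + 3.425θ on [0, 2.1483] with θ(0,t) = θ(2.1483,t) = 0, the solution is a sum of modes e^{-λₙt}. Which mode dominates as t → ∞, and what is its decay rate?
Eigenvalues: λₙ = 2.9n²π²/2.1483² - 3.425.
First three modes:
  n=1: λ₁ = 2.9π²/2.1483² - 3.425 ≈ 2.777
  n=2: λ₂ = 11.6π²/2.1483² - 3.425 ≈ 21.382
  n=3: λ₃ = 26.1π²/2.1483² - 3.425 ≈ 52.39
Since 2.9π²/2.1483² ≈ 6.202 > 3.425, all λₙ > 0.
The n=1 mode decays slowest → dominates as t → ∞.
Asymptotic: θ ~ c₁ sin(πx/2.1483) e^{-λ₁t} with decay rate λ₁ ≈ 2.777.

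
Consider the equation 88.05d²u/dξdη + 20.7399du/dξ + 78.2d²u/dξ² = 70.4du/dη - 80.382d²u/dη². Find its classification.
Rewriting in standard form: 78.2d²u/dξ² + 88.05d²u/dξdη + 80.382d²u/dη² + 20.7399du/dξ - 70.4du/dη = 0. Elliptic. (A = 78.2, B = 88.05, C = 80.382 gives B² - 4AC = -17390.6871.)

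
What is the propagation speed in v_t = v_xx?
Infinite. The heat equation is parabolic, not hyperbolic, so disturbances propagate instantly.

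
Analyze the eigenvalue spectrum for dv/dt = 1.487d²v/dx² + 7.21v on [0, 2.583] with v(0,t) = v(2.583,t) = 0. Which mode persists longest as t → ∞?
Eigenvalues: λₙ = 1.487n²π²/2.583² - 7.21.
First three modes:
  n=1: λ₁ = 1.487π²/2.583² - 7.21 ≈ -5.01
  n=2: λ₂ = 5.948π²/2.583² - 7.21 ≈ 1.589
  n=3: λ₃ = 13.383π²/2.583² - 7.21 ≈ 12.587
Since 1.487π²/2.583² ≈ 2.2 < 7.21, λ₁ < 0.
The n=1 mode grows fastest (−λₙ is largest for n=1) → dominates.
Asymptotic: v ~ c₁ sin(πx/2.583) e^{5.01t} (exponential growth at rate −λ₁ ≈ 5.01).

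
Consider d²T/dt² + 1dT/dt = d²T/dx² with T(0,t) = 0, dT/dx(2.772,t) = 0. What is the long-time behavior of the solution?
As t → ∞, T → 0. Damping (γ=1) dissipates energy; oscillations decay exponentially.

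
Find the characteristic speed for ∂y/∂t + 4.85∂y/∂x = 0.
Speed = 4.85. Information travels along x - 4.85t = const (rightward).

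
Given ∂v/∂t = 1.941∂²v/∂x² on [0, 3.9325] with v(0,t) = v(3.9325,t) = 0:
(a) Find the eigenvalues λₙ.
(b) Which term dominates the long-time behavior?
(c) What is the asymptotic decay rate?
Eigenvalues: λₙ = 1.941n²π²/3.9325².
First three modes:
  n=1: λ₁ = 1.941π²/3.9325² ≈ 1.239
  n=2: λ₂ = 7.764π²/3.9325² ≈ 4.955 (4× faster decay)
  n=3: λ₃ = 17.469π²/3.9325² ≈ 11.149 (9× faster decay)
As t → ∞, higher modes decay exponentially faster. The n=1 mode dominates: v ~ c₁ sin(πx/3.9325) e^{-λ₁t}.
Decay rate: λ₁ = 1.941π²/3.9325² ≈ 1.239.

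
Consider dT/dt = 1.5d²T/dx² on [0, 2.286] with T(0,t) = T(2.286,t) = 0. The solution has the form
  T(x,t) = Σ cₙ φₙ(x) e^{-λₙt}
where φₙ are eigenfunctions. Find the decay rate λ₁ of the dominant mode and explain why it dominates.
Eigenvalues: λₙ = 1.5n²π²/2.286².
First three modes:
  n=1: λ₁ = 1.5π²/2.286² ≈ 2.833
  n=2: λ₂ = 6π²/2.286² ≈ 11.332 (4× faster decay)
  n=3: λ₃ = 13.5π²/2.286² ≈ 25.497 (9× faster decay)
As t → ∞, higher modes decay exponentially faster. The n=1 mode dominates: T ~ c₁ sin(πx/2.286) e^{-λ₁t}.
Decay rate: λ₁ = 1.5π²/2.286² ≈ 2.833.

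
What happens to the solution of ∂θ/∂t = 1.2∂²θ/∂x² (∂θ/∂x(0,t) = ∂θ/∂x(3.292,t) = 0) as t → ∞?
θ → constant (steady state). Heat is conserved (no flux at boundaries); solution approaches the spatial average.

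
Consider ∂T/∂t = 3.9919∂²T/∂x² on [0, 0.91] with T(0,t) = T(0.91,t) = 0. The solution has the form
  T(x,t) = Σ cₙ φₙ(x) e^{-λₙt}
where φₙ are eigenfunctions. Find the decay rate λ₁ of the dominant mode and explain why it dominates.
Eigenvalues: λₙ = 3.9919n²π²/0.91².
First three modes:
  n=1: λ₁ = 3.9919π²/0.91² ≈ 47.577
  n=2: λ₂ = 15.9676π²/0.91² ≈ 190.308 (4× faster decay)
  n=3: λ₃ = 35.9271π²/0.91² ≈ 428.193 (9× faster decay)
As t → ∞, higher modes decay exponentially faster. The n=1 mode dominates: T ~ c₁ sin(πx/0.91) e^{-λ₁t}.
Decay rate: λ₁ = 3.9919π²/0.91² ≈ 47.577.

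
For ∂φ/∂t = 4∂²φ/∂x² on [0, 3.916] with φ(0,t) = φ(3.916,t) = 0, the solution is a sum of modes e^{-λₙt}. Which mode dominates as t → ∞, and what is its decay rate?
Eigenvalues: λₙ = 4n²π²/3.916².
First three modes:
  n=1: λ₁ = 4π²/3.916² ≈ 2.574
  n=2: λ₂ = 16π²/3.916² ≈ 10.298 (4× faster decay)
  n=3: λ₃ = 36π²/3.916² ≈ 23.17 (9× faster decay)
As t → ∞, higher modes decay exponentially faster. The n=1 mode dominates: φ ~ c₁ sin(πx/3.916) e^{-λ₁t}.
Decay rate: λ₁ = 4π²/3.916² ≈ 2.574.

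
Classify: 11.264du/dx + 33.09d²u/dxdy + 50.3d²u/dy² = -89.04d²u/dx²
Rewriting in standard form: 89.04d²u/dx² + 33.09d²u/dxdy + 50.3d²u/dy² + 11.264du/dx = 0. Elliptic (discriminant = -16819.8999).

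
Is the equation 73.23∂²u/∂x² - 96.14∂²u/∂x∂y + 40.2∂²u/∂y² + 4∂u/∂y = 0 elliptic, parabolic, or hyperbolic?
Computing B² - 4AC with A = 73.23, B = -96.14, C = 40.2: discriminant = -2532.4844 (negative). Answer: elliptic.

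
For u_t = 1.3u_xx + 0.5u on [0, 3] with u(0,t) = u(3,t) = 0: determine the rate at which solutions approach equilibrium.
Eigenvalues: λₙ = 1.3n²π²/3² - 0.5.
First three modes:
  n=1: λ₁ = 1.3π²/3² - 0.5 ≈ 0.926
  n=2: λ₂ = 5.2π²/3² - 0.5 ≈ 5.202
  n=3: λ₃ = 11.7π²/3² - 0.5 ≈ 12.33
Since 1.3π²/3² ≈ 1.426 > 0.5, all λₙ > 0.
The n=1 mode decays slowest → dominates as t → ∞.
Asymptotic: u ~ c₁ sin(πx/3) e^{-λ₁t} with decay rate λ₁ ≈ 0.926.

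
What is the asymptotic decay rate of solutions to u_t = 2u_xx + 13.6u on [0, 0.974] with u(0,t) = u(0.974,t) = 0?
Eigenvalues: λₙ = 2n²π²/0.974² - 13.6.
First three modes:
  n=1: λ₁ = 2π²/0.974² - 13.6 ≈ 7.207
  n=2: λ₂ = 8π²/0.974² - 13.6 ≈ 69.628
  n=3: λ₃ = 18π²/0.974² - 13.6 ≈ 173.664
Since 2π²/0.974² ≈ 20.807 > 13.6, all λₙ > 0.
The n=1 mode decays slowest → dominates as t → ∞.
Asymptotic: u ~ c₁ sin(πx/0.974) e^{-λ₁t} with decay rate λ₁ ≈ 7.207.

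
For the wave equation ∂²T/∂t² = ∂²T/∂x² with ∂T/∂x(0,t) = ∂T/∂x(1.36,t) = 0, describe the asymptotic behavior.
T oscillates about a mean that drifts linearly in t (generically unbounded; no decay). There is no damping, so the nonconstant modes persist as standing waves (energy conserved, no decay). But with Neumann conditions at both ends the constant mode has eigenvalue 0: the spatial mean M(t) of T satisfies M'' = 0, so M(t) = M(0) + M'(0)·t. Unless the initial velocity has zero mean (∫T_t(x,0)dx = 0), the solution grows linearly in t (unbounded, though not exponentially); if it does have zero mean, the solution stays bounded and simply oscillates.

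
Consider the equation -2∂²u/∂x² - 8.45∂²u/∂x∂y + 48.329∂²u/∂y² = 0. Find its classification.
Hyperbolic. (A = -2, B = -8.45, C = 48.329 gives B² - 4AC = 458.0345.)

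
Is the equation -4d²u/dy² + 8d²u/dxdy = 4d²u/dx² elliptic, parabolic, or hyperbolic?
Rewriting in standard form: -4d²u/dx² + 8d²u/dxdy - 4d²u/dy² = 0. Computing B² - 4AC with A = -4, B = 8, C = -4: discriminant = 0 (zero). Answer: parabolic.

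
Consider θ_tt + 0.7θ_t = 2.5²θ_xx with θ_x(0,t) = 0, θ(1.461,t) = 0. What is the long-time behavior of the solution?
As t → ∞, θ → 0. Damping (γ=0.7) dissipates energy; oscillations decay exponentially.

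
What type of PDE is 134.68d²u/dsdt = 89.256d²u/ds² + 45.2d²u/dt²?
Rewriting in standard form: -89.256d²u/ds² + 134.68d²u/dsdt - 45.2d²u/dt² = 0. With A = -89.256, B = 134.68, C = -45.2, the discriminant is 2001.2176. This is a hyperbolic PDE.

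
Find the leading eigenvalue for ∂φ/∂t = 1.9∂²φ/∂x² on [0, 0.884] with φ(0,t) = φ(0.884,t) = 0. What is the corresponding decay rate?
Eigenvalues: λₙ = 1.9n²π²/0.884².
First three modes:
  n=1: λ₁ = 1.9π²/0.884² ≈ 23.997
  n=2: λ₂ = 7.6π²/0.884² ≈ 95.986 (4× faster decay)
  n=3: λ₃ = 17.1π²/0.884² ≈ 215.969 (9× faster decay)
As t → ∞, higher modes decay exponentially faster. The n=1 mode dominates: φ ~ c₁ sin(πx/0.884) e^{-λ₁t}.
Decay rate: λ₁ = 1.9π²/0.884² ≈ 23.997.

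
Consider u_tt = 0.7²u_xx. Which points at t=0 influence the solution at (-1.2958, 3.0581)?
Domain of dependence: [-3.43647, 0.84487]. Signals travel at speed 0.7, so data within |x - -1.2958| ≤ 0.7·3.0581 = 2.14067 can reach the point.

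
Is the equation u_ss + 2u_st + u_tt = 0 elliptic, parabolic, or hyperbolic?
Computing B² - 4AC with A = 1, B = 2, C = 1: discriminant = 0 (zero). Answer: parabolic.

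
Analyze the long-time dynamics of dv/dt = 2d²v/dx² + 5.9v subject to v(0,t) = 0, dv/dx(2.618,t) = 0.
Long-time behavior: v grows unboundedly. Reaction dominates diffusion (r=5.9 > κπ²/(4L²)≈0.72); solution grows exponentially.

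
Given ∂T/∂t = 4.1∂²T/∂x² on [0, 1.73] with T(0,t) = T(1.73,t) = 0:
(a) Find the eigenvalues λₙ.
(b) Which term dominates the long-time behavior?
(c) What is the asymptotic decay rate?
Eigenvalues: λₙ = 4.1n²π²/1.73².
First three modes:
  n=1: λ₁ = 4.1π²/1.73² ≈ 13.52
  n=2: λ₂ = 16.4π²/1.73² ≈ 54.082 (4× faster decay)
  n=3: λ₃ = 36.9π²/1.73² ≈ 121.684 (9× faster decay)
As t → ∞, higher modes decay exponentially faster. The n=1 mode dominates: T ~ c₁ sin(πx/1.73) e^{-λ₁t}.
Decay rate: λ₁ = 4.1π²/1.73² ≈ 13.52.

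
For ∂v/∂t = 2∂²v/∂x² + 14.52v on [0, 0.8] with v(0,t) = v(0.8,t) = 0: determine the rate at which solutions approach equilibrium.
Eigenvalues: λₙ = 2n²π²/0.8² - 14.52.
First three modes:
  n=1: λ₁ = 2π²/0.8² - 14.52 ≈ 16.323
  n=2: λ₂ = 8π²/0.8² - 14.52 ≈ 108.85
  n=3: λ₃ = 18π²/0.8² - 14.52 ≈ 263.063
Since 2π²/0.8² ≈ 30.843 > 14.52, all λₙ > 0.
The n=1 mode decays slowest → dominates as t → ∞.
Asymptotic: v ~ c₁ sin(πx/0.8) e^{-λ₁t} with decay rate λ₁ ≈ 16.323.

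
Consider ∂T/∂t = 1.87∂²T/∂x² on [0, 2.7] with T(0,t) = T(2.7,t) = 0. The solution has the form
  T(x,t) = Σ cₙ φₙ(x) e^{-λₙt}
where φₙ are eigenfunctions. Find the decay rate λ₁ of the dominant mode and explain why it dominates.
Eigenvalues: λₙ = 1.87n²π²/2.7².
First three modes:
  n=1: λ₁ = 1.87π²/2.7² ≈ 2.532
  n=2: λ₂ = 7.48π²/2.7² ≈ 10.127 (4× faster decay)
  n=3: λ₃ = 16.83π²/2.7² ≈ 22.785 (9× faster decay)
As t → ∞, higher modes decay exponentially faster. The n=1 mode dominates: T ~ c₁ sin(πx/2.7) e^{-λ₁t}.
Decay rate: λ₁ = 1.87π²/2.7² ≈ 2.532.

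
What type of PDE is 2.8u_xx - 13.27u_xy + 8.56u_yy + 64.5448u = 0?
With A = 2.8, B = -13.27, C = 8.56, the discriminant is 80.2209. This is a hyperbolic PDE.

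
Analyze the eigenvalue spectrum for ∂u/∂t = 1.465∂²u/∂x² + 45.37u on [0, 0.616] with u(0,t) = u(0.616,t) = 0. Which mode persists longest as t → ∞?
Eigenvalues: λₙ = 1.465n²π²/0.616² - 45.37.
First three modes:
  n=1: λ₁ = 1.465π²/0.616² - 45.37 ≈ -7.266
  n=2: λ₂ = 5.86π²/0.616² - 45.37 ≈ 107.048
  n=3: λ₃ = 13.185π²/0.616² - 45.37 ≈ 297.57
Since 1.465π²/0.616² ≈ 38.104 < 45.37, λ₁ < 0.
The n=1 mode grows fastest (−λₙ is largest for n=1) → dominates.
Asymptotic: u ~ c₁ sin(πx/0.616) e^{7.266t} (exponential growth at rate −λ₁ ≈ 7.266).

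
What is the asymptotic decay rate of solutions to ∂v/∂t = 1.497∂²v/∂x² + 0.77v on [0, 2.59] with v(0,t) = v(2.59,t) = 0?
Eigenvalues: λₙ = 1.497n²π²/2.59² - 0.77.
First three modes:
  n=1: λ₁ = 1.497π²/2.59² - 0.77 ≈ 1.433
  n=2: λ₂ = 5.988π²/2.59² - 0.77 ≈ 8.04
  n=3: λ₃ = 13.473π²/2.59² - 0.77 ≈ 19.053
Since 1.497π²/2.59² ≈ 2.203 > 0.77, all λₙ > 0.
The n=1 mode decays slowest → dominates as t → ∞.
Asymptotic: v ~ c₁ sin(πx/2.59) e^{-λ₁t} with decay rate λ₁ ≈ 1.433.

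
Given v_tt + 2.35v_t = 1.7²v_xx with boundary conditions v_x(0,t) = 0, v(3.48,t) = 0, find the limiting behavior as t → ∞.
v → 0. Damping (γ=2.35) dissipates energy; oscillations decay exponentially.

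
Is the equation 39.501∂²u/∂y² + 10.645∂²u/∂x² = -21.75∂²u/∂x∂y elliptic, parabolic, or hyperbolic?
Rewriting in standard form: 10.645∂²u/∂x² + 21.75∂²u/∂x∂y + 39.501∂²u/∂y² = 0. Computing B² - 4AC with A = 10.645, B = 21.75, C = 39.501: discriminant = -1208.89008 (negative). Answer: elliptic.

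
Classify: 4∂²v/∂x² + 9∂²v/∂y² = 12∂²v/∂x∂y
Rewriting in standard form: 4∂²v/∂x² - 12∂²v/∂x∂y + 9∂²v/∂y² = 0. Parabolic (discriminant = 0).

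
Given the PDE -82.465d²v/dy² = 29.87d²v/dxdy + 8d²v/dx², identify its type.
Rewriting in standard form: -8d²v/dx² - 29.87d²v/dxdy - 82.465d²v/dy² = 0. The second-order coefficients are A = -8, B = -29.87, C = -82.465. Since B² - 4AC = -1746.6631 < 0, this is an elliptic PDE.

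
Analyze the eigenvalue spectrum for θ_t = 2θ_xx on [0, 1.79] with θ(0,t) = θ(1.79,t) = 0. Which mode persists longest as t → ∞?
Eigenvalues: λₙ = 2n²π²/1.79².
First three modes:
  n=1: λ₁ = 2π²/1.79² ≈ 6.161
  n=2: λ₂ = 8π²/1.79² ≈ 24.642 (4× faster decay)
  n=3: λ₃ = 18π²/1.79² ≈ 55.445 (9× faster decay)
As t → ∞, higher modes decay exponentially faster. The n=1 mode dominates: θ ~ c₁ sin(πx/1.79) e^{-λ₁t}.
Decay rate: λ₁ = 2π²/1.79² ≈ 6.161.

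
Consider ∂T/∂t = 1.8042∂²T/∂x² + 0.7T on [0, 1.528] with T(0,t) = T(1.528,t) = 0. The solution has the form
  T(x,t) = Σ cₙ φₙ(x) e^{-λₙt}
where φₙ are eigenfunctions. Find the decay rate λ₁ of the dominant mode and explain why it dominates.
Eigenvalues: λₙ = 1.8042n²π²/1.528² - 0.7.
First three modes:
  n=1: λ₁ = 1.8042π²/1.528² - 0.7 ≈ 6.927
  n=2: λ₂ = 7.2168π²/1.528² - 0.7 ≈ 29.807
  n=3: λ₃ = 16.2378π²/1.528² - 0.7 ≈ 67.94
Since 1.8042π²/1.528² ≈ 7.627 > 0.7, all λₙ > 0.
The n=1 mode decays slowest → dominates as t → ∞.
Asymptotic: T ~ c₁ sin(πx/1.528) e^{-λ₁t} with decay rate λ₁ ≈ 6.927.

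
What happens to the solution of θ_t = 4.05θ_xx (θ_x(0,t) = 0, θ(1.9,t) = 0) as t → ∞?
θ → 0. Heat escapes through the Dirichlet boundary.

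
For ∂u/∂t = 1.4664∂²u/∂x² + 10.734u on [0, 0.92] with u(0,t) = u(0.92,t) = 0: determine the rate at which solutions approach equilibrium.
Eigenvalues: λₙ = 1.4664n²π²/0.92² - 10.734.
First three modes:
  n=1: λ₁ = 1.4664π²/0.92² - 10.734 ≈ 6.365
  n=2: λ₂ = 5.8656π²/0.92² - 10.734 ≈ 57.663
  n=3: λ₃ = 13.1976π²/0.92² - 10.734 ≈ 143.159
Since 1.4664π²/0.92² ≈ 17.099 > 10.734, all λₙ > 0.
The n=1 mode decays slowest → dominates as t → ∞.
Asymptotic: u ~ c₁ sin(πx/0.92) e^{-λ₁t} with decay rate λ₁ ≈ 6.365.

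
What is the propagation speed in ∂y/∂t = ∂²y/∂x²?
Infinite. The heat equation is parabolic, not hyperbolic, so disturbances propagate instantly.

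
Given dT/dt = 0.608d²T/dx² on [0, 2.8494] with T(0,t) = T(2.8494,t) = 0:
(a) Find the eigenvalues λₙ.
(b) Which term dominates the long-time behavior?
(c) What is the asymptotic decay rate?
Eigenvalues: λₙ = 0.608n²π²/2.8494².
First three modes:
  n=1: λ₁ = 0.608π²/2.8494² ≈ 0.739
  n=2: λ₂ = 2.432π²/2.8494² ≈ 2.956 (4× faster decay)
  n=3: λ₃ = 5.472π²/2.8494² ≈ 6.652 (9× faster decay)
As t → ∞, higher modes decay exponentially faster. The n=1 mode dominates: T ~ c₁ sin(πx/2.8494) e^{-λ₁t}.
Decay rate: λ₁ = 0.608π²/2.8494² ≈ 0.739.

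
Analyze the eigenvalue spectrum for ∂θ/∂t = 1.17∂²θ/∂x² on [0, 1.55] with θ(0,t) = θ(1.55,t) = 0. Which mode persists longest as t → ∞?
Eigenvalues: λₙ = 1.17n²π²/1.55².
First three modes:
  n=1: λ₁ = 1.17π²/1.55² ≈ 4.806
  n=2: λ₂ = 4.68π²/1.55² ≈ 19.226 (4× faster decay)
  n=3: λ₃ = 10.53π²/1.55² ≈ 43.258 (9× faster decay)
As t → ∞, higher modes decay exponentially faster. The n=1 mode dominates: θ ~ c₁ sin(πx/1.55) e^{-λ₁t}.
Decay rate: λ₁ = 1.17π²/1.55² ≈ 4.806.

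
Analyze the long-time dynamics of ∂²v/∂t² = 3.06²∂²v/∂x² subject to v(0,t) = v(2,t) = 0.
Long-time behavior: v oscillates (no decay). Energy is conserved; the solution oscillates indefinitely as standing waves.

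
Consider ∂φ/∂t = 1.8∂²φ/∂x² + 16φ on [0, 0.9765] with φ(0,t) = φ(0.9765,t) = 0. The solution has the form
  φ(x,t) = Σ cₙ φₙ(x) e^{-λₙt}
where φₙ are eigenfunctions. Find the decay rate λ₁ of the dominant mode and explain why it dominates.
Eigenvalues: λₙ = 1.8n²π²/0.9765² - 16.
First three modes:
  n=1: λ₁ = 1.8π²/0.9765² - 16 ≈ 2.631
  n=2: λ₂ = 7.2π²/0.9765² - 16 ≈ 58.523
  n=3: λ₃ = 16.2π²/0.9765² - 16 ≈ 151.676
Since 1.8π²/0.9765² ≈ 18.631 > 16, all λₙ > 0.
The n=1 mode decays slowest → dominates as t → ∞.
Asymptotic: φ ~ c₁ sin(πx/0.9765) e^{-λ₁t} with decay rate λ₁ ≈ 2.631.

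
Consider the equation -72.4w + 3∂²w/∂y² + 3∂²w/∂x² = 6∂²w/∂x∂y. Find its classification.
Rewriting in standard form: 3∂²w/∂x² - 6∂²w/∂x∂y + 3∂²w/∂y² - 72.4w = 0. Parabolic. (A = 3, B = -6, C = 3 gives B² - 4AC = 0.)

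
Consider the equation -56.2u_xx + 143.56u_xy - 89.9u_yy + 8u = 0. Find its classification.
Hyperbolic. (A = -56.2, B = 143.56, C = -89.9 gives B² - 4AC = 399.9536.)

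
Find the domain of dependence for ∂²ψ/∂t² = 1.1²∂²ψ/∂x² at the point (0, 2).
Domain of dependence: [-2.2, 2.2]. Signals travel at speed 1.1, so data within |x - 0| ≤ 1.1·2 = 2.2 can reach the point.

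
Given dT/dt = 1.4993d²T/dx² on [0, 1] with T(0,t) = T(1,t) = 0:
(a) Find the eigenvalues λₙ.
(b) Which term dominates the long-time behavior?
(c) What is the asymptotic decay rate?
Eigenvalues: λₙ = 1.4993n²π².
First three modes:
  n=1: λ₁ = 1.4993π² ≈ 14.797
  n=2: λ₂ = 5.9972π² ≈ 59.19 (4× faster decay)
  n=3: λ₃ = 13.4937π² ≈ 133.177 (9× faster decay)
As t → ∞, higher modes decay exponentially faster. The n=1 mode dominates: T ~ c₁ sin(πx) e^{-λ₁t}.
Decay rate: λ₁ = 1.4993π² ≈ 14.797.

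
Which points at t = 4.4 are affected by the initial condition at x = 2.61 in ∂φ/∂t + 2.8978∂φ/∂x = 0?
At x = 15.36032. The characteristic carries data from (2.61, 0) to (15.36032, 4.4).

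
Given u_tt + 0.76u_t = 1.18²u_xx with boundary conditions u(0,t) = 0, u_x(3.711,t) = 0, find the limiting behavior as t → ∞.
u → 0. Damping (γ=0.76) dissipates energy; oscillations decay exponentially.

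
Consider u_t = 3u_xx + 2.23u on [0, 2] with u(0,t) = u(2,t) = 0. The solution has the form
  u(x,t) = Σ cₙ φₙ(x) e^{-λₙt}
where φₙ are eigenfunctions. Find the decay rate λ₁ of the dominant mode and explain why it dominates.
Eigenvalues: λₙ = 3n²π²/2² - 2.23.
First three modes:
  n=1: λ₁ = 3π²/2² - 2.23 ≈ 5.172
  n=2: λ₂ = 12π²/2² - 2.23 ≈ 27.379
  n=3: λ₃ = 27π²/2² - 2.23 ≈ 64.39
Since 3π²/2² ≈ 7.402 > 2.23, all λₙ > 0.
The n=1 mode decays slowest → dominates as t → ∞.
Asymptotic: u ~ c₁ sin(πx/2) e^{-λ₁t} with decay rate λ₁ ≈ 5.172.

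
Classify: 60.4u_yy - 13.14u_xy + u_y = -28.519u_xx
Rewriting in standard form: 28.519u_xx - 13.14u_xy + 60.4u_yy + u_y = 0. Elliptic (discriminant = -6717.5308).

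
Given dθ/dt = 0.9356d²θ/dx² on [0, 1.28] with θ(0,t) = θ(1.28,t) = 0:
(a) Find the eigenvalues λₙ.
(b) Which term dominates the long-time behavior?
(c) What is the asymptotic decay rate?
Eigenvalues: λₙ = 0.9356n²π²/1.28².
First three modes:
  n=1: λ₁ = 0.9356π²/1.28² ≈ 5.636
  n=2: λ₂ = 3.7424π²/1.28² ≈ 22.544 (4× faster decay)
  n=3: λ₃ = 8.4204π²/1.28² ≈ 50.724 (9× faster decay)
As t → ∞, higher modes decay exponentially faster. The n=1 mode dominates: θ ~ c₁ sin(πx/1.28) e^{-λ₁t}.
Decay rate: λ₁ = 0.9356π²/1.28² ≈ 5.636.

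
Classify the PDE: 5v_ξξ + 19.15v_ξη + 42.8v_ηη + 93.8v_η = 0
A = 5, B = 19.15, C = 42.8. Discriminant B² - 4AC = -489.2775. Since -489.2775 < 0, elliptic.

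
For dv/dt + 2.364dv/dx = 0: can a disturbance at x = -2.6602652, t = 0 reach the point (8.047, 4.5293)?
Yes. The characteristic through (8.047, 4.5293) passes through x = -2.6602652.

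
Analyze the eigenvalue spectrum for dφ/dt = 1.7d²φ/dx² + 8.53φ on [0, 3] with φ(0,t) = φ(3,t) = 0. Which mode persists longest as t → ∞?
Eigenvalues: λₙ = 1.7n²π²/3² - 8.53.
First three modes:
  n=1: λ₁ = 1.7π²/3² - 8.53 ≈ -6.666
  n=2: λ₂ = 6.8π²/3² - 8.53 ≈ -1.073
  n=3: λ₃ = 15.3π²/3² - 8.53 ≈ 8.248
Since 1.7π²/3² ≈ 1.864 < 8.53, λ₁ < 0.
The n=1 mode grows fastest (−λₙ is largest for n=1) → dominates.
Asymptotic: φ ~ c₁ sin(πx/3) e^{6.666t} (exponential growth at rate −λ₁ ≈ 6.666).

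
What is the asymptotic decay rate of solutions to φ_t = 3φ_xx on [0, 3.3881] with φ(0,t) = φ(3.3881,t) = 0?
Eigenvalues: λₙ = 3n²π²/3.3881².
First three modes:
  n=1: λ₁ = 3π²/3.3881² ≈ 2.579
  n=2: λ₂ = 12π²/3.3881² ≈ 10.317 (4× faster decay)
  n=3: λ₃ = 27π²/3.3881² ≈ 23.214 (9× faster decay)
As t → ∞, higher modes decay exponentially faster. The n=1 mode dominates: φ ~ c₁ sin(πx/3.3881) e^{-λ₁t}.
Decay rate: λ₁ = 3π²/3.3881² ≈ 2.579.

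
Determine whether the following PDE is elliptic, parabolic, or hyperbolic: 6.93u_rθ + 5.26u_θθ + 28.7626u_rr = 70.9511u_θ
Rewriting in standard form: 28.7626u_rr + 6.93u_rθ + 5.26u_θθ - 70.9511u_θ = 0. Coefficients: A = 28.7626, B = 6.93, C = 5.26. B² - 4AC = -557.140204, which is negative, so the equation is elliptic.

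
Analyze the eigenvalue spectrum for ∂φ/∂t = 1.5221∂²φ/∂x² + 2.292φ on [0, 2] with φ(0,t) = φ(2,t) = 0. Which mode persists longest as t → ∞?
Eigenvalues: λₙ = 1.5221n²π²/2² - 2.292.
First three modes:
  n=1: λ₁ = 1.5221π²/2² - 2.292 ≈ 1.464
  n=2: λ₂ = 6.0884π²/2² - 2.292 ≈ 12.731
  n=3: λ₃ = 13.6989π²/2² - 2.292 ≈ 31.509
Since 1.5221π²/2² ≈ 3.756 > 2.292, all λₙ > 0.
The n=1 mode decays slowest → dominates as t → ∞.
Asymptotic: φ ~ c₁ sin(πx/2) e^{-λ₁t} with decay rate λ₁ ≈ 1.464.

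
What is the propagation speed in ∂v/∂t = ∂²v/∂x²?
Infinite. The heat equation is parabolic, not hyperbolic, so disturbances propagate instantly.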